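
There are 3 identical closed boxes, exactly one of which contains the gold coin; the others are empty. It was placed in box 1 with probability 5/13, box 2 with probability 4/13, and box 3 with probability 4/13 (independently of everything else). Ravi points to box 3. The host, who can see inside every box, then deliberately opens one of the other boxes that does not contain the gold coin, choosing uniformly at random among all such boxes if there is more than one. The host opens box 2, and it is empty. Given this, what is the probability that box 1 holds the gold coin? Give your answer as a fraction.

Consider each possible location of the gold coin in turn.
If it is in box 1 (prior 5/13): the host has no choice, probability 1; weight (5/13)·1 = 5/13.
If it is in box 2 (prior 4/13): the host opened box 2, so this case is ruled out; weight (4/13)·0 = 0.
If it is in box 3 (prior 4/13): the host has 2 equally likely choices, so probability 1/2; weight (4/13)·(1/2) = 2/13.
The weights sum to 7/13.
So P(the gold coin in box 1 | the host opened box 2) = (5/13) / (7/13) = 5/7.

5/7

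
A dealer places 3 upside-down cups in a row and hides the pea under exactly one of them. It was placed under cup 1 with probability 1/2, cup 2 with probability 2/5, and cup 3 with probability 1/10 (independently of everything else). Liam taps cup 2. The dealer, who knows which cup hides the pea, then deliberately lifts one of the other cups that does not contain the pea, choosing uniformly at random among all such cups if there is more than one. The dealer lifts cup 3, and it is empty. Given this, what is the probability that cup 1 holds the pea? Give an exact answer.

5/7

Apply Bayes' rule, conditioning on where the pea actually is.
If it is under cup 1 (prior 1/2): the dealer has no choice, probability 1; weight (1/2)·1 = 1/2.
If it is under cup 2 (prior 2/5): the dealer has 2 equally likely choices, so probability 1/2; weight (2/5)·(1/2) = 1/5.
If it is under cup 3 (prior 1/10): the dealer opened cup 3, so this case is ruled out; weight (1/10)·0 = 0.
The weights sum to 7/10.
So P(the pea under cup 1 | the dealer opened cup 3) = (1/2) / (7/10) = 5/7.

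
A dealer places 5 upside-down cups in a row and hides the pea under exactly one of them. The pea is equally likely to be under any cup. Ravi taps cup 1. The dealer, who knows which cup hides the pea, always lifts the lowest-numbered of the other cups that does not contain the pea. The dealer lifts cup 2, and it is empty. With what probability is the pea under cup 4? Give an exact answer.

1/4

Consider each possible location of the pea in turn.
If it is under any of cups 1, 3, 4, and 5 (prior 1/5 each): cup 2 is the lowest-numbered option available, probability 1; weight (1/5)·1 = 1/5 each.
If it is under cup 2 (prior 1/5): the dealer opened cup 2, so this case is ruled out; weight (1/5)·0 = 0.
The weights sum to 4/5.
So P(the pea under cup 4 | the dealer opened cup 2) = (1/5) / (4/5) = 1/4.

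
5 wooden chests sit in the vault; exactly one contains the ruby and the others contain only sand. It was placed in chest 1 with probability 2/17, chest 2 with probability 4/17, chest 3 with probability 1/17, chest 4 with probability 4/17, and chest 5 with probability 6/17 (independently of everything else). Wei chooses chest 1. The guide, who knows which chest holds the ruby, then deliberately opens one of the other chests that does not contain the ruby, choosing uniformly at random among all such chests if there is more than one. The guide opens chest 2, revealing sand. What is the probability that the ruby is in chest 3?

Consider each possible location of the ruby in turn.
If it is in chest 1 (prior 2/17): the guide has 4 equally likely choices, so probability 1/4; weight (2/17)·(1/4) = 1/34.
If it is in chest 2 (prior 4/17): the guide opened chest 2, so this case is ruled out; weight (4/17)·0 = 0.
If it is in chest 3 (prior 1/17): the guide has 3 equally likely choices, so probability 1/3; weight (1/17)·(1/3) = 1/51.
If it is in chest 4 (prior 4/17): the guide has 3 equally likely choices, so probability 1/3; weight (4/17)·(1/3) = 4/51.
If it is in chest 5 (prior 6/17): the guide has 3 equally likely choices, so probability 1/3; weight (6/17)·(1/3) = 2/17.
The weights sum to 25/102.
So P(the ruby in chest 3 | the guide opened chest 2) = (1/51) / (25/102) = 2/25.

2/25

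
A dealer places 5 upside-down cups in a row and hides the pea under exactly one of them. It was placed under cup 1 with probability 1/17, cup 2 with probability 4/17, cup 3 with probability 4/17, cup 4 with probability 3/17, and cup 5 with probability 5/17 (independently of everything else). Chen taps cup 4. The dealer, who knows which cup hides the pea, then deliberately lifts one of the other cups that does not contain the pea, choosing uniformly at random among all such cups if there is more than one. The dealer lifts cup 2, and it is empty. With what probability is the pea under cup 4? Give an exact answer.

Condition on the true location of the pea.
If it is under cup 1 (prior 1/17): the dealer has 3 equally likely choices, so probability 1/3; weight (1/17)·(1/3) = 1/51.
If it is under cup 2 (prior 4/17): the dealer opened cup 2, so this case is ruled out; weight (4/17)·0 = 0.
If it is under cup 3 (prior 4/17): the dealer has 3 equally likely choices, so probability 1/3; weight (4/17)·(1/3) = 4/51.
If it is under cup 4 (prior 3/17): the dealer has 4 equally likely choices, so probability 1/4; weight (3/17)·(1/4) = 3/68.
If it is under cup 5 (prior 5/17): the dealer has 3 equally likely choices, so probability 1/3; weight (5/17)·(1/3) = 5/51.
The weights sum to 49/204.
So P(the pea under cup 4 | the dealer opened cup 2) = (3/68) / (49/204) = 9/49.

9/49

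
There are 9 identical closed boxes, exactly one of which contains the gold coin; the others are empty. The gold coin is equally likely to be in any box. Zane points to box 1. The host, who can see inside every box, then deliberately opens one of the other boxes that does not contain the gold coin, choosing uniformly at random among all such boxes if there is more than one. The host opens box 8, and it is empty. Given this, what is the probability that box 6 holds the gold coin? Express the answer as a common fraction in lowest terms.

Consider each possible location of the gold coin in turn.
If it is in box 1 (prior 1/9): the host has 8 equally likely choices, so probability 1/8; weight (1/9)·(1/8) = 1/72.
If it is in any of boxes 2, 3, 4, 5, 6, 7, and 9 (prior 1/9 each): the host has 7 equally likely choices, so probability 1/7; weight (1/9)·(1/7) = 1/63 each.
If it is in box 8 (prior 1/9): the host opened box 8, so this case is ruled out; weight (1/9)·0 = 0.
The weights sum to 1/8.
So P(the gold coin in box 6 | the host opened box 8) = (1/63) / (1/8) = 8/63.

8/63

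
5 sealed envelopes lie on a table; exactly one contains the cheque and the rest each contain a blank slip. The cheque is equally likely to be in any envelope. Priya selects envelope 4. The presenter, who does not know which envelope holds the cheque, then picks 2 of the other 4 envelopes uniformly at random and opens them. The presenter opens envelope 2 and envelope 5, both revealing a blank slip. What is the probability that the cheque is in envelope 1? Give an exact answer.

1/3

Consider each possible location of the cheque in turn.
If it is in any of envelopes 1, 3, and 4 (prior 1/5 each): the presenter picks exactly this set with probability 1/6 regardless, and none is the prize; weight (1/5)·(1/6) = 1/30 each.
If it is in either of envelopes 2 and 5 (prior 1/5 each): that envelope was opened and seen not to hold the prize — ruled out; weight (1/5)·0 = 0 each.
The weights sum to 1/10.
So P(the cheque in envelope 1 | the presenter opened envelope 2 and envelope 5) = (1/30) / (1/10) = 1/3.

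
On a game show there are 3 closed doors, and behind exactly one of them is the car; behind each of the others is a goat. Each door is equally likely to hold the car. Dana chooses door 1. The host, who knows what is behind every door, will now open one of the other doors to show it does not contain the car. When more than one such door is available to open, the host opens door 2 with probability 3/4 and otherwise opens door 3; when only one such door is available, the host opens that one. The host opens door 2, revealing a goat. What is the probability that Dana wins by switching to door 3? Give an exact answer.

Apply Bayes' rule, conditioning on where the car actually is.
If it is behind door 1 (prior 1/3): door 2 is available, opened with probability 3/4; weight (1/3)·(3/4) = 1/4.
If it is behind door 2 (prior 1/3): the host opened door 2, so this case is ruled out; weight (1/3)·0 = 0.
If it is behind door 3 (prior 1/3): only door 2 is available, probability 1; weight (1/3)·1 = 1/3.
The weights sum to 7/12.
So P(the car behind door 3 | the host opened door 2) = (1/3) / (7/12) = 4/7.

4/7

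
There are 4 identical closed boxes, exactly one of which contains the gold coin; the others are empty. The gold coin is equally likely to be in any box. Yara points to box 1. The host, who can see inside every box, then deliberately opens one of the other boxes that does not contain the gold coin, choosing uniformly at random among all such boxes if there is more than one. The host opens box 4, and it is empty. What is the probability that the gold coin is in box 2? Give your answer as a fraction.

Apply Bayes' rule, conditioning on where the gold coin actually is.
If it is in box 1 (prior 1/4): the host has 3 equally likely choices, so probability 1/3; weight (1/4)·(1/3) = 1/12.
If it is in either of boxes 2 and 3 (prior 1/4 each): the host has 2 equally likely choices, so probability 1/2; weight (1/4)·(1/2) = 1/8 each.
If it is in box 4 (prior 1/4): the host opened box 4, so this case is ruled out; weight (1/4)·0 = 0.
The weights sum to 1/3.
So P(the gold coin in box 2 | the host opened box 4) = (1/8) / (1/3) = 3/8.

3/8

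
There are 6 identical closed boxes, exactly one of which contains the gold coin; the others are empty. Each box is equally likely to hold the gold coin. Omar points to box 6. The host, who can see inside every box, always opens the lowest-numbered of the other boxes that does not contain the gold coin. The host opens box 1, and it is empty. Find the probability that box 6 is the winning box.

Consider each possible location of the gold coin in turn.
If it is in box 1 (prior 1/6): the host opened box 1, so this case is ruled out; weight (1/6)·0 = 0.
If it is in any of boxes 2, 3, 4, 5, and 6 (prior 1/6 each): box 1 is the lowest-numbered option available, probability 1; weight (1/6)·1 = 1/6 each.
The weights sum to 5/6.
So P(the gold coin in box 6 | the host opened box 1) = (1/6) / (5/6) = 1/5.

1/5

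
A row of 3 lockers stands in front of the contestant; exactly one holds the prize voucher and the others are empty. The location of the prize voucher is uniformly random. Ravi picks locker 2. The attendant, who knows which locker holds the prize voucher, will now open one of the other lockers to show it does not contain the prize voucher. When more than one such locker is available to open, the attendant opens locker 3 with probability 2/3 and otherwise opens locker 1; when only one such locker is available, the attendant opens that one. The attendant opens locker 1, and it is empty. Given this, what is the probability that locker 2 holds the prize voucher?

Condition on the true location of the prize voucher.
If it is in locker 1 (prior 1/3): the attendant opened locker 1, so this case is ruled out; weight (1/3)·0 = 0.
If it is in locker 2 (prior 1/3): locker 3 is available but not opened, probability 1/3; weight (1/3)·(1/3) = 1/9.
If it is in locker 3 (prior 1/3): only locker 1 is available, probability 1; weight (1/3)·1 = 1/3.
The weights sum to 4/9.
So P(the prize voucher in locker 2 | the attendant opened locker 1) = (1/9) / (4/9) = 1/4.

1/4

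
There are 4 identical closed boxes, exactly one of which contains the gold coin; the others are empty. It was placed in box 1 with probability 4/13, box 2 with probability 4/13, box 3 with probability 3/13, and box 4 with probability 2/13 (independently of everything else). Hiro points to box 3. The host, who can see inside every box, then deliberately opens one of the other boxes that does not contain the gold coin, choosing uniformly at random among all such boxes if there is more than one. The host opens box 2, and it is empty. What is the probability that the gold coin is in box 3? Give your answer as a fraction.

1/4

Consider each possible location of the gold coin in turn.
If it is in box 1 (prior 4/13): the host has 2 equally likely choices, so probability 1/2; weight (4/13)·(1/2) = 2/13.
If it is in box 2 (prior 4/13): the host opened box 2, so this case is ruled out; weight (4/13)·0 = 0.
If it is in box 3 (prior 3/13): the host has 3 equally likely choices, so probability 1/3; weight (3/13)·(1/3) = 1/13.
If it is in box 4 (prior 2/13): the host has 2 equally likely choices, so probability 1/2; weight (2/13)·(1/2) = 1/13.
The weights sum to 4/13.
So P(the gold coin in box 3 | the host opened box 2) = (1/13) / (4/13) = 1/4.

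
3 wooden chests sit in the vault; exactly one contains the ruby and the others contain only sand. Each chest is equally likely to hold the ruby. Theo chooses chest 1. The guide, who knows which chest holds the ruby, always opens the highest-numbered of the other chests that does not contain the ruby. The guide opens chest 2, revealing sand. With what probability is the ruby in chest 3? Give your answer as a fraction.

Apply Bayes' rule, conditioning on where the ruby actually is.
If it is in chest 1 (prior 1/3): the guide would have opened chest 3 instead, probability 0; weight (1/3)·0 = 0.
If it is in chest 2 (prior 1/3): the guide opened chest 2, so this case is ruled out; weight (1/3)·0 = 0.
If it is in chest 3 (prior 1/3): chest 2 is the highest-numbered option available, probability 1; weight (1/3)·1 = 1/3.
The weights sum to 1/3.
So P(the ruby in chest 3 | the guide opened chest 2) = (1/3) / (1/3) = 1.

1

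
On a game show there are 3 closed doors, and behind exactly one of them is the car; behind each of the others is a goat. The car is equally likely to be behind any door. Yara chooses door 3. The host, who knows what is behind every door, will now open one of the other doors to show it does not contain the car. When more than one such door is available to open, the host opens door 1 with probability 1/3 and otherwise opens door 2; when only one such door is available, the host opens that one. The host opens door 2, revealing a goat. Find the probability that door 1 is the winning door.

3/5

Apply Bayes' rule, conditioning on where the car actually is.
If it is behind door 1 (prior 1/3): only door 2 is available, probability 1; weight (1/3)·1 = 1/3.
If it is behind door 2 (prior 1/3): the host opened door 2, so this case is ruled out; weight (1/3)·0 = 0.
If it is behind door 3 (prior 1/3): door 1 is available but not opened, probability 2/3; weight (1/3)·(2/3) = 2/9.
The weights sum to 5/9.
So P(the car behind door 1 | the host opened door 2) = (1/3) / (5/9) = 3/5.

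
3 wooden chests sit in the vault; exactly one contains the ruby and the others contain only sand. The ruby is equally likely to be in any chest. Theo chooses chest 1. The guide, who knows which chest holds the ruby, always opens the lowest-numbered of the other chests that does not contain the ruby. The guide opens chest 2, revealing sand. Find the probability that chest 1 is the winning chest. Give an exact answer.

Condition on the true location of the ruby.
If it is in either of chests 1 and 3 (prior 1/3 each): chest 2 is the lowest-numbered option available, probability 1; weight (1/3)·1 = 1/3 each.
If it is in chest 2 (prior 1/3): the guide opened chest 2, so this case is ruled out; weight (1/3)·0 = 0.
The weights sum to 2/3.
So P(the ruby in chest 1 | the guide opened chest 2) = (1/3) / (2/3) = 1/2.

1/2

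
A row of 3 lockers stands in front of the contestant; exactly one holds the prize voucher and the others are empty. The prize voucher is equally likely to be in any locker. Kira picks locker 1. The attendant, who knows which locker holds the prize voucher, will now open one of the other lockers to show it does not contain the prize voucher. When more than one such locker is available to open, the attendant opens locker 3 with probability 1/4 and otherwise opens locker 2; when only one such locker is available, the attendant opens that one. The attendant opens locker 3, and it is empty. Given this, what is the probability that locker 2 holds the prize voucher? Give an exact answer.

Consider each possible location of the prize voucher in turn.
If it is in locker 1 (prior 1/3): locker 3 is available, opened with probability 1/4; weight (1/3)·(1/4) = 1/12.
If it is in locker 2 (prior 1/3): only locker 3 is available, probability 1; weight (1/3)·1 = 1/3.
If it is in locker 3 (prior 1/3): the attendant opened locker 3, so this case is ruled out; weight (1/3)·0 = 0.
The weights sum to 5/12.
So P(the prize voucher in locker 2 | the attendant opened locker 3) = (1/3) / (5/12) = 4/5.

4/5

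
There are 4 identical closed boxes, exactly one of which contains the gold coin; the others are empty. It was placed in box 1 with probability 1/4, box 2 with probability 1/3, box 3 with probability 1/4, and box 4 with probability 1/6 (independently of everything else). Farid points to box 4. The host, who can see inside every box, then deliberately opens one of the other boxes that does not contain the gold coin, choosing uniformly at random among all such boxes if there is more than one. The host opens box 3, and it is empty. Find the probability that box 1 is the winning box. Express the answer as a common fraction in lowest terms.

Condition on the true location of the gold coin.
If it is in box 1 (prior 1/4): the host has 2 equally likely choices, so probability 1/2; weight (1/4)·(1/2) = 1/8.
If it is in box 2 (prior 1/3): the host has 2 equally likely choices, so probability 1/2; weight (1/3)·(1/2) = 1/6.
If it is in box 3 (prior 1/4): the host opened box 3, so this case is ruled out; weight (1/4)·0 = 0.
If it is in box 4 (prior 1/6): the host has 3 equally likely choices, so probability 1/3; weight (1/6)·(1/3) = 1/18.
The weights sum to 25/72.
So P(the gold coin in box 1 | the host opened box 3) = (1/8) / (25/72) = 9/25.

9/25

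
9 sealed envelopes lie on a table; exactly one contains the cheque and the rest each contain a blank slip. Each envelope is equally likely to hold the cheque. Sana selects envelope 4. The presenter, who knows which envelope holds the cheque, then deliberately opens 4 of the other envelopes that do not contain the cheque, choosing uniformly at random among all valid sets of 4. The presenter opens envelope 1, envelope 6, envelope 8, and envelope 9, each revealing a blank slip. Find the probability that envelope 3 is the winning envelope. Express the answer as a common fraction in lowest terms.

2/9

Apply Bayes' rule, conditioning on where the cheque actually is.
If it is in any of envelopes 1, 6, 8, and 9 (prior 1/9 each): that envelope was opened and seen not to hold the prize — ruled out; weight (1/9)·0 = 0 each.
If it is in any of envelopes 2, 3, 5, and 7 (prior 1/9 each): the presenter has 35 equally likely choices, so probability 1/35; weight (1/9)·(1/35) = 1/315 each.
If it is in envelope 4 (prior 1/9): the presenter has 70 equally likely choices, so probability 1/70; weight (1/9)·(1/70) = 1/630.
The weights sum to 1/70.
So P(the cheque in envelope 3 | the presenter opened envelope 1, envelope 6, envelope 8, and envelope 9) = (1/315) / (1/70) = 2/9.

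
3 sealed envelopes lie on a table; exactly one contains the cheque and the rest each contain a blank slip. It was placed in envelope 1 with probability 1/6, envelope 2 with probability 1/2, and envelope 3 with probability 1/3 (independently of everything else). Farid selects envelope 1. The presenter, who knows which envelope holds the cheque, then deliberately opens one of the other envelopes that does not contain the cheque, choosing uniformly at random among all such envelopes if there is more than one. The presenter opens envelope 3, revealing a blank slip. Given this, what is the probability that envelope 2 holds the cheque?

6/7

Consider each possible location of the cheque in turn.
If it is in envelope 1 (prior 1/6): the presenter has 2 equally likely choices, so probability 1/2; weight (1/6)·(1/2) = 1/12.
If it is in envelope 2 (prior 1/2): the presenter has no choice, probability 1; weight (1/2)·1 = 1/2.
If it is in envelope 3 (prior 1/3): the presenter opened envelope 3, so this case is ruled out; weight (1/3)·0 = 0.
The weights sum to 7/12.
So P(the cheque in envelope 2 | the presenter opened envelope 3) = (1/2) / (7/12) = 6/7.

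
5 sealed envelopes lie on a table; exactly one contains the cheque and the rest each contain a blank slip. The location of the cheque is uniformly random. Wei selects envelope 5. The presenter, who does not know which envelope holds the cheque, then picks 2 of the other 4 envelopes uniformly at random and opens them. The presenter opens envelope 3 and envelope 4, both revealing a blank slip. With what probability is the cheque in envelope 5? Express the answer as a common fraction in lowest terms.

Because the presenter chose which envelopes to open without knowing where the cheque is, the choice is independent of the prize location. Learning that none of the 2 opened envelopes holds the cheque simply rules out those 2 locations and leaves the remaining 3 envelopes still equally likely by symmetry.
So P(the cheque in envelope 5) = 1/3.

1/3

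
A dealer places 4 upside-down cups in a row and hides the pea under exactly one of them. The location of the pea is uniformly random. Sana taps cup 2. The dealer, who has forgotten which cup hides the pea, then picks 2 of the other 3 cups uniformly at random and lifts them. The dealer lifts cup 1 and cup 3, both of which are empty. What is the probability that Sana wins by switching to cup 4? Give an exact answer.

Because the dealer chose which cups to lift without knowing where the pea is, the choice is independent of the prize location. Learning that none of the 2 opened cups holds the pea simply rules out those 2 locations and leaves the remaining 2 cups still equally likely by symmetry.
So P(the pea under cup 4) = 1/2.

1/2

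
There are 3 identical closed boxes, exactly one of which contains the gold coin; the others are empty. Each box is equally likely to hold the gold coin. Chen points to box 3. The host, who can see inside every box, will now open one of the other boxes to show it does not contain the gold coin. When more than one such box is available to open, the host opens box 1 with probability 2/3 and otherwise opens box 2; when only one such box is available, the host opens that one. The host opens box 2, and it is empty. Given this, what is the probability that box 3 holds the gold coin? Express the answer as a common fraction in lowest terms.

Condition on the true location of the gold coin.
If it is in box 1 (prior 1/3): only box 2 is available, probability 1; weight (1/3)·1 = 1/3.
If it is in box 2 (prior 1/3): the host opened box 2, so this case is ruled out; weight (1/3)·0 = 0.
If it is in box 3 (prior 1/3): box 1 is available but not opened, probability 1/3; weight (1/3)·(1/3) = 1/9.
The weights sum to 4/9.
So P(the gold coin in box 3 | the host opened box 2) = (1/9) / (4/9) = 1/4.

1/4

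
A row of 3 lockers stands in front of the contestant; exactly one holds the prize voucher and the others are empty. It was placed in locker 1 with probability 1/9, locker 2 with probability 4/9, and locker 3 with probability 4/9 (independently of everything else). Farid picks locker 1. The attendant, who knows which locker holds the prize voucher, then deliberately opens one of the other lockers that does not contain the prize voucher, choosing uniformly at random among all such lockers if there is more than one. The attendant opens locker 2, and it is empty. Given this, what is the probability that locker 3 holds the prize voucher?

Consider each possible location of the prize voucher in turn.
If it is in locker 1 (prior 1/9): the attendant has 2 equally likely choices, so probability 1/2; weight (1/9)·(1/2) = 1/18.
If it is in locker 2 (prior 4/9): the attendant opened locker 2, so this case is ruled out; weight (4/9)·0 = 0.
If it is in locker 3 (prior 4/9): the attendant has no choice, probability 1; weight (4/9)·1 = 4/9.
The weights sum to 1/2.
So P(the prize voucher in locker 3 | the attendant opened locker 2) = (4/9) / (1/2) = 8/9.

8/9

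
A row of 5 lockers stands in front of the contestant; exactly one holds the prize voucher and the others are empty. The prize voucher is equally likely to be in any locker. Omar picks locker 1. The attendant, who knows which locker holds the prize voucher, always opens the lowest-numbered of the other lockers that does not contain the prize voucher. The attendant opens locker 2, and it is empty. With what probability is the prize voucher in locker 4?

1/4

Consider each possible location of the prize voucher in turn.
If it is in any of lockers 1, 3, 4, and 5 (prior 1/5 each): locker 2 is the lowest-numbered option available, probability 1; weight (1/5)·1 = 1/5 each.
If it is in locker 2 (prior 1/5): the attendant opened locker 2, so this case is ruled out; weight (1/5)·0 = 0.
The weights sum to 4/5.
So P(the prize voucher in locker 4 | the attendant opened locker 2) = (1/5) / (4/5) = 1/4.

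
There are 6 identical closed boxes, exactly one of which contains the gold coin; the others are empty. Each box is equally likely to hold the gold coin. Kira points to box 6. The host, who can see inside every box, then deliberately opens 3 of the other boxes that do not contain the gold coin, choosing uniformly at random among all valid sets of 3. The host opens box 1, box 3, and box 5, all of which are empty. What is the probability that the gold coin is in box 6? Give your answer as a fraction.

1/6

Apply Bayes' rule, conditioning on where the gold coin actually is.
If it is in any of boxes 1, 3, and 5 (prior 1/6 each): that box was opened and seen not to hold the prize — ruled out; weight (1/6)·0 = 0 each.
If it is in either of boxes 2 and 4 (prior 1/6 each): the host has 4 equally likely choices, so probability 1/4; weight (1/6)·(1/4) = 1/24 each.
If it is in box 6 (prior 1/6): the host has 10 equally likely choices, so probability 1/10; weight (1/6)·(1/10) = 1/60.
The weights sum to 1/10.
So P(the gold coin in box 6 | the host opened box 1, box 3, and box 5) = (1/60) / (1/10) = 1/6.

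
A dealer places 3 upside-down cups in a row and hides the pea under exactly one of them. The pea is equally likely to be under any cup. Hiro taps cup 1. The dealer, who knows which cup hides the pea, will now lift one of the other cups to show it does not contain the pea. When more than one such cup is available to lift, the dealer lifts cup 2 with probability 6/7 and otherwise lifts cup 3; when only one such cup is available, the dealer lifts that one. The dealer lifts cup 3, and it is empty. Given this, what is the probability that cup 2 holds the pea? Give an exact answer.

Consider each possible location of the pea in turn.
If it is under cup 1 (prior 1/3): cup 2 is available but not opened, probability 1/7; weight (1/3)·(1/7) = 1/21.
If it is under cup 2 (prior 1/3): only cup 3 is available, probability 1; weight (1/3)·1 = 1/3.
If it is under cup 3 (prior 1/3): the dealer opened cup 3, so this case is ruled out; weight (1/3)·0 = 0.
The weights sum to 8/21.
So P(the pea under cup 2 | the dealer opened cup 3) = (1/3) / (8/21) = 7/8.

7/8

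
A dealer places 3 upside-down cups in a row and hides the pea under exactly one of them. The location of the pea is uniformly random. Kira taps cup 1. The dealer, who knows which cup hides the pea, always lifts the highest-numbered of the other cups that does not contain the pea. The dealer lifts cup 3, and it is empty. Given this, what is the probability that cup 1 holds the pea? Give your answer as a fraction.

Apply Bayes' rule, conditioning on where the pea actually is.
If it is under either of cups 1 and 2 (prior 1/3 each): cup 3 is the highest-numbered option available, probability 1; weight (1/3)·1 = 1/3 each.
If it is under cup 3 (prior 1/3): the dealer opened cup 3, so this case is ruled out; weight (1/3)·0 = 0.
The weights sum to 2/3.
So P(the pea under cup 1 | the dealer opened cup 3) = (1/3) / (2/3) = 1/2.

1/2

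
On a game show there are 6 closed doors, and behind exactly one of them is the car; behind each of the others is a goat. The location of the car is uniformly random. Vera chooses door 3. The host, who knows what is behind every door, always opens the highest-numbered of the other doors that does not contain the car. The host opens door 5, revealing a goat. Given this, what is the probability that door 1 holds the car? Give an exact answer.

Condition on the true location of the car.
If it is behind any of doors 1, 2, 3, and 4 (prior 1/6 each): the host would have opened door 6 instead, probability 0; weight (1/6)·0 = 0 each.
If it is behind door 5 (prior 1/6): the host opened door 5, so this case is ruled out; weight (1/6)·0 = 0.
If it is behind door 6 (prior 1/6): door 5 is the highest-numbered option available, probability 1; weight (1/6)·1 = 1/6.
The weights sum to 1/6.
So P(the car behind door 1 | the host opened door 5) = 0 / (1/6) = 0.

0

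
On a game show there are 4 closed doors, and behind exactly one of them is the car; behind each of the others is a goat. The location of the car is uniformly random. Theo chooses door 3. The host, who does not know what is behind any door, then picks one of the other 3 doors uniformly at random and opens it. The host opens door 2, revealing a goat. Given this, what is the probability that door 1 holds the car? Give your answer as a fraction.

Because the host chose which door to open without knowing where the car is, the choice is independent of the prize location. Learning that door 2 does not hold the car simply rules out that one location and leaves the remaining 3 doors still equally likely by symmetry.
So P(the car behind door 1) = 1/3.

1/3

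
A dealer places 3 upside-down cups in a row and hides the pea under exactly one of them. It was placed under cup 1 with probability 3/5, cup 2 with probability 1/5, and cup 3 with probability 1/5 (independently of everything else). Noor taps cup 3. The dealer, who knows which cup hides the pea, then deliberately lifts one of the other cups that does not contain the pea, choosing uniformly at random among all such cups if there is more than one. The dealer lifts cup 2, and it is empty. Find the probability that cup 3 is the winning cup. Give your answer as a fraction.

1/7

Consider each possible location of the pea in turn.
If it is under cup 1 (prior 3/5): the dealer has no choice, probability 1; weight (3/5)·1 = 3/5.
If it is under cup 2 (prior 1/5): the dealer opened cup 2, so this case is ruled out; weight (1/5)·0 = 0.
If it is under cup 3 (prior 1/5): the dealer has 2 equally likely choices, so probability 1/2; weight (1/5)·(1/2) = 1/10.
The weights sum to 7/10.
So P(the pea under cup 3 | the dealer opened cup 2) = (1/10) / (7/10) = 1/7.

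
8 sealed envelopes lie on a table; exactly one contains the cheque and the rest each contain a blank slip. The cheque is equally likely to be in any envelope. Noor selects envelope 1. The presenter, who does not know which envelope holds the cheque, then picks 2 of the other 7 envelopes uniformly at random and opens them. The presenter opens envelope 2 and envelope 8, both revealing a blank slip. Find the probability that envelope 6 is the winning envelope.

1/6

Apply Bayes' rule, conditioning on where the cheque actually is.
If it is in any of envelopes 1, 3, 4, 5, 6, and 7 (prior 1/8 each): the presenter picks exactly this set with probability 1/21 regardless, and none is the prize; weight (1/8)·(1/21) = 1/168 each.
If it is in either of envelopes 2 and 8 (prior 1/8 each): that envelope was opened and seen not to hold the prize — ruled out; weight (1/8)·0 = 0 each.
The weights sum to 1/28.
So P(the cheque in envelope 6 | the presenter opened envelope 2 and envelope 8) = (1/168) / (1/28) = 1/6.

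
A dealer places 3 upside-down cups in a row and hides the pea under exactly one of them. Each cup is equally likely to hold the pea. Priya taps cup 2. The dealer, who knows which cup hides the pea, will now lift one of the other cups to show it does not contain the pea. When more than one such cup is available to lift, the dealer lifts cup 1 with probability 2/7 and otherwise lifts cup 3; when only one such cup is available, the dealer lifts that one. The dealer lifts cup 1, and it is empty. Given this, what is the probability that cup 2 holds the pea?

Condition on the true location of the pea.
If it is under cup 1 (prior 1/3): the dealer opened cup 1, so this case is ruled out; weight (1/3)·0 = 0.
If it is under cup 2 (prior 1/3): cup 1 is available, opened with probability 2/7; weight (1/3)·(2/7) = 2/21.
If it is under cup 3 (prior 1/3): only cup 1 is available, probability 1; weight (1/3)·1 = 1/3.
The weights sum to 3/7.
So P(the pea under cup 2 | the dealer opened cup 1) = (2/21) / (3/7) = 2/9.

2/9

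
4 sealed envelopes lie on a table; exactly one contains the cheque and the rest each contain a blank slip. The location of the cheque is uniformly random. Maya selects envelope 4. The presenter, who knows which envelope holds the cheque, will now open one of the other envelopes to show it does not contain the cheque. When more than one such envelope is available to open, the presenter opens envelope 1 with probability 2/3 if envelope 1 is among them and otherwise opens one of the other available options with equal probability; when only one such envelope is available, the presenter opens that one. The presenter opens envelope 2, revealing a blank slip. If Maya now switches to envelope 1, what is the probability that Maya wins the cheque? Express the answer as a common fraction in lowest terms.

Apply Bayes' rule, conditioning on where the cheque actually is.
If it is in envelope 1 (prior 1/4): envelope 1 holds the prize so is unavailable; the presenter chooses uniformly among the 2 others, probability 1/2; weight (1/4)·(1/2) = 1/8.
If it is in envelope 2 (prior 1/4): the presenter opened envelope 2, so this case is ruled out; weight (1/4)·0 = 0.
If it is in envelope 3 (prior 1/4): envelope 1 is available but not opened, probability 1/3; weight (1/4)·(1/3) = 1/12.
If it is in envelope 4 (prior 1/4): envelope 1 is available but not opened; envelope 2 gets probability (1 − 2/3)/2 = 1/6; weight (1/4)·(1/6) = 1/24.
The weights sum to 1/4.
So P(the cheque in envelope 1 | the presenter opened envelope 2) = (1/8) / (1/4) = 1/2.

1/2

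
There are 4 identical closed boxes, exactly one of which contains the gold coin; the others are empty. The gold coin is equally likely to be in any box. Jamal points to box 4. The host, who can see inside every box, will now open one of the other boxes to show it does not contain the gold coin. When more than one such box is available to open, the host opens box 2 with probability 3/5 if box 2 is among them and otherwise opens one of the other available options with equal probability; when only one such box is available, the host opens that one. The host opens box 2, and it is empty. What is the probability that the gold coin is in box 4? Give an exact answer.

Apply Bayes' rule, conditioning on where the gold coin actually is.
If it is in any of boxes 1, 3, and 4 (prior 1/4 each): box 2 is available, opened with probability 3/5; weight (1/4)·(3/5) = 3/20 each.
If it is in box 2 (prior 1/4): the host opened box 2, so this case is ruled out; weight (1/4)·0 = 0.
The weights sum to 9/20.
So P(the gold coin in box 4 | the host opened box 2) = (3/20) / (9/20) = 1/3.

1/3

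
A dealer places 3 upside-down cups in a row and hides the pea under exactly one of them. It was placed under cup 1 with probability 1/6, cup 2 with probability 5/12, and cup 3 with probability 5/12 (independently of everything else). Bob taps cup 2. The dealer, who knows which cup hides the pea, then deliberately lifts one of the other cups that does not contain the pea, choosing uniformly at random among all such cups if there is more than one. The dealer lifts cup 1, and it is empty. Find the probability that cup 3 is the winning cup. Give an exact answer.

Consider each possible location of the pea in turn.
If it is under cup 1 (prior 1/6): the dealer opened cup 1, so this case is ruled out; weight (1/6)·0 = 0.
If it is under cup 2 (prior 5/12): the dealer has 2 equally likely choices, so probability 1/2; weight (5/12)·(1/2) = 5/24.
If it is under cup 3 (prior 5/12): the dealer has no choice, probability 1; weight (5/12)·1 = 5/12.
The weights sum to 5/8.
So P(the pea under cup 3 | the dealer opened cup 1) = (5/12) / (5/8) = 2/3.

2/3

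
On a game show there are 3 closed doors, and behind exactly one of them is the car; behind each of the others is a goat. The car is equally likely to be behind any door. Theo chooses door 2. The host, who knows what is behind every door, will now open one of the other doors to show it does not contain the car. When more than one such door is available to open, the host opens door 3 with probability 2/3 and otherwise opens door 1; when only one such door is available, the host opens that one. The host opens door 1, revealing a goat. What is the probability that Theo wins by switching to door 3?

3/4

Consider each possible location of the car in turn.
If it is behind door 1 (prior 1/3): the host opened door 1, so this case is ruled out; weight (1/3)·0 = 0.
If it is behind door 2 (prior 1/3): door 3 is available but not opened, probability 1/3; weight (1/3)·(1/3) = 1/9.
If it is behind door 3 (prior 1/3): only door 1 is available, probability 1; weight (1/3)·1 = 1/3.
The weights sum to 4/9.
So P(the car behind door 3 | the host opened door 1) = (1/3) / (4/9) = 3/4.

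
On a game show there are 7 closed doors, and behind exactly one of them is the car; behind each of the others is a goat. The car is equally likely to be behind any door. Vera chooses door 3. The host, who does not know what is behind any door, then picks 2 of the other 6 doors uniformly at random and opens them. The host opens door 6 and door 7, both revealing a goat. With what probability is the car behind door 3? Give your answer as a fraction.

1/5

Consider each possible location of the car in turn.
If it is behind any of doors 1, 2, 3, 4, and 5 (prior 1/7 each): the host picks exactly this set with probability 1/15 regardless, and none is the prize; weight (1/7)·(1/15) = 1/105 each.
If it is behind either of doors 6 and 7 (prior 1/7 each): that door was opened and seen not to hold the prize — ruled out; weight (1/7)·0 = 0 each.
The weights sum to 1/21.
So P(the car behind door 3 | the host opened door 6 and door 7) = (1/105) / (1/21) = 1/5.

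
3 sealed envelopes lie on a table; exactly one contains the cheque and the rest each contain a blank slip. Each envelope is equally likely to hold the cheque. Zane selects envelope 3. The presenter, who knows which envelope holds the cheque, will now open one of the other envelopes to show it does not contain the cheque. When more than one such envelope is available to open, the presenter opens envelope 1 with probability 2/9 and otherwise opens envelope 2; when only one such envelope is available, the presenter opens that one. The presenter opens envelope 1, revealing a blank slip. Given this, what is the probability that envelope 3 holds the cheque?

2/11

Apply Bayes' rule, conditioning on where the cheque actually is.
If it is in envelope 1 (prior 1/3): the presenter opened envelope 1, so this case is ruled out; weight (1/3)·0 = 0.
If it is in envelope 2 (prior 1/3): only envelope 1 is available, probability 1; weight (1/3)·1 = 1/3.
If it is in envelope 3 (prior 1/3): envelope 1 is available, opened with probability 2/9; weight (1/3)·(2/9) = 2/27.
The weights sum to 11/27.
So P(the cheque in envelope 3 | the presenter opened envelope 1) = (2/27) / (11/27) = 2/11.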